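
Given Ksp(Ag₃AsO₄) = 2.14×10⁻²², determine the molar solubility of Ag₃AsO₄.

Ag₃AsO₄(s) ⇌ 3 Ag⁺(aq) + AsO₄³⁻(aq)
Call the molar solubility s, so that [Ag⁺] = 3s and [AsO₄³⁻] = s.
Ksp = [Ag⁺]^3[AsO₄³⁻] = (3s)^3 · s = 27s^4
27s^4 = 2.14×10⁻²²  ⇒  s^4 = 7.93×10⁻²⁴
s = 1.68×10⁻⁶ M

1.68×10⁻⁶ M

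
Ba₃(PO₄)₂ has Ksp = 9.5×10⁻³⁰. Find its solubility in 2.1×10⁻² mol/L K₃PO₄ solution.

Ba₃(PO₄)₂(s) ⇌ 3 Ba²⁺(aq) + 2 PO₄³⁻(aq)
With PO₄³⁻ already at 2.1×10⁻² mol/L and s small, take [PO₄³⁻] ≈ 2.1×10⁻² mol/L and [Ba²⁺] = 3s.
Ksp = [Ba²⁺]^3[PO₄³⁻]^2 = (3s)^3(2.1×10⁻²)^2
(3s)^3 = 9.5×10⁻³⁰ / (2.1×10⁻²)^2 = 2.2×10⁻²⁶
s = 9.3×10⁻¹⁰ mol/L

9.3×10⁻¹⁰ M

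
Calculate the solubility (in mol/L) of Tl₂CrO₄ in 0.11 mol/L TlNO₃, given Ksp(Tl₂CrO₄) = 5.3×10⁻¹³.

4.4×10⁻¹¹ M

Tl₂CrO₄(s) ⇌ 2 Tl⁺(aq) + CrO₄²⁻(aq)
Tl⁺ is already present at 0.11 mol/L. If s mol/L of Tl₂CrO₄ dissolves, [CrO₄²⁻] = s while [Tl⁺] ≈ 0.11 mol/L.
Ksp = [Tl⁺]^2[CrO₄²⁻] = (0.11)^2s
s = 5.3×10⁻¹³ / (0.11)^2 = 4.4×10⁻¹¹
s = 4.4×10⁻¹¹ mol/L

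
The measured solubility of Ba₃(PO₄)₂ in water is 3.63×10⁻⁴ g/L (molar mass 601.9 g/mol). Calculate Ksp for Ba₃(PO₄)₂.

Ksp = 8.62×10⁻³⁰

s = (3.63×10⁻⁴ g L⁻¹)/(601.9 g mol⁻¹) = 6.0309×10⁻⁷ M
Ba₃(PO₄)₂(s) ⇌ 3 Ba²⁺(aq) + 2 PO₄³⁻(aq)
Call the molar solubility s, so that [Ba²⁺] = 3s and [PO₄³⁻] = 2s.
Ksp = [Ba²⁺]^3[PO₄³⁻]^2 = (3s)^3 · (2s)^2 = 108s^5
Ksp = 108 × (6.0309×10⁻⁷)^5 = 8.62×10⁻³⁰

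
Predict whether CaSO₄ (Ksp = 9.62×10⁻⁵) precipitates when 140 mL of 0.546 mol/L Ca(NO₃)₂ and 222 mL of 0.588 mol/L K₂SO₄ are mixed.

Yes

The combined volume is 362 mL.
[Ca²⁺] = (0.546)(140)/362 = 0.211 mol/L
[SO₄²⁻] = (0.588)(222)/362 = 0.361 mol/L
Q = [Ca²⁺][SO₄²⁻] = 7.61×10⁻²
Because Q > Ksp (7.61×10⁻² vs 9.62×10⁻⁵), a precipitate of CaSO₄ forms.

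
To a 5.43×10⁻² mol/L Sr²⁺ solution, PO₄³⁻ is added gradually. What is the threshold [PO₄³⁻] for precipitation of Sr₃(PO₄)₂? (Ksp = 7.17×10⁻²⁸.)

2.12×10⁻¹² M

A salt starts to precipitate once the ion product Q reaches its Ksp.
Sr₃(PO₄)₂(s) ⇌ 3 Sr²⁺(aq) + 2 PO₄³⁻(aq)
Ksp = [Sr²⁺]^3[PO₄³⁻]^2 = [PO₄³⁻]^2(5.43×10⁻²)^3
[PO₄³⁻]^2 = 7.17×10⁻²⁸ / (5.43×10⁻²)^3 = 4.48×10⁻²⁴
[PO₄³⁻] = 2.12×10⁻¹² mol/L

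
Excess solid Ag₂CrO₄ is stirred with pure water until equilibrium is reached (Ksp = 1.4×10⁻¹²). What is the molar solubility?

Ag₂CrO₄(s) ⇌ 2 Ag⁺(aq) + CrO₄²⁻(aq)
Call the molar solubility s, so that [Ag⁺] = 2s and [CrO₄²⁻] = s.
Ksp = [Ag⁺]^2[CrO₄²⁻] = (2s)^2 · s = 4s^3
4s^3 = 1.4×10⁻¹²  ⇒  s^3 = 3.5×10⁻¹³
Taking the 3rd root, s = 7.0×10⁻⁵ M.

7.0×10⁻⁵ M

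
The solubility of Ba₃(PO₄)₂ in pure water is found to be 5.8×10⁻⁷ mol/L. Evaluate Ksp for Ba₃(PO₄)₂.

Ba₃(PO₄)₂(s) ⇌ 3 Ba²⁺(aq) + 2 PO₄³⁻(aq)
Call the molar solubility s, so that [Ba²⁺] = 3s and [PO₄³⁻] = 2s.
Ksp = [Ba²⁺]^3[PO₄³⁻]^2 = (3s)^3 · (2s)^2 = 108s^5
Ksp = 108 × (5.8×10⁻⁷)^5 = 7.1×10⁻³⁰

Ksp = 7.1×10⁻³⁰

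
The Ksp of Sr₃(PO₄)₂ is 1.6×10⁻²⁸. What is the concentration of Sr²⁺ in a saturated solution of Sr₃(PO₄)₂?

3.2×10⁻⁶ M

Sr₃(PO₄)₂(s) ⇌ 3 Sr²⁺(aq) + 2 PO₄³⁻(aq)
If s mol/L of Sr₃(PO₄)₂ dissolves, [Sr²⁺] = 3s and [PO₄³⁻] = 2s.
Ksp = [Sr²⁺]^3[PO₄³⁻]^2 = (3s)^3 · (2s)^2 = 108s^5 = 1.6×10⁻²⁸
s = 1.1×10⁻⁶ mol/L
[Sr²⁺] = 3s = 3.2×10⁻⁶ mol/L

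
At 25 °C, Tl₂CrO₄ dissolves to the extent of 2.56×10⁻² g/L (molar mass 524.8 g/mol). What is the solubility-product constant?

Molar solubility s = (2.56×10⁻² g/L) / (524.8 g/mol) = 4.8780×10⁻⁵ mol/L
Tl₂CrO₄(s) ⇌ 2 Tl⁺(aq) + CrO₄²⁻(aq)
If s mol/L of Tl₂CrO₄ dissolves, [Tl⁺] = 2s and [CrO₄²⁻] = s.
Ksp = [Tl⁺]^2[CrO₄²⁻] = (2s)^2 · s = 4s^3
Ksp = 4 × (4.8780×10⁻⁵)^3 = 4.64×10⁻¹³

Ksp = 4.64×10⁻¹³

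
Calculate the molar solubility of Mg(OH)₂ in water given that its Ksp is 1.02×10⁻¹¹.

1.37×10⁻⁴ M

Mg(OH)₂(s) ⇌ Mg²⁺(aq) + 2 OH⁻(aq)
For each mole of Mg(OH)₂ that dissolves per liter, [Mg²⁺] = s and [OH⁻] = 2s; let s denote this solubility.
Ksp = [Mg²⁺][OH⁻]^2 = s · (2s)^2 = 4s^3
4s^3 = 1.02×10⁻¹¹  ⇒  s^3 = 2.55×10⁻¹²
s = 1.37×10⁻⁴ mol/L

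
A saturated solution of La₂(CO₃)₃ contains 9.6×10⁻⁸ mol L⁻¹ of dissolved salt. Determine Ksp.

Ksp = 8.8×10⁻³⁴

La₂(CO₃)₃(s) ⇌ 2 La³⁺(aq) + 3 CO₃²⁻(aq)
Call the molar solubility s, so that [La³⁺] = 2s and [CO₃²⁻] = 3s.
Ksp = [La³⁺]^2[CO₃²⁻]^3 = (2s)^2 · (3s)^3 = 108s^5
Ksp = 108 × (9.6×10⁻⁸)^5 = 8.8×10⁻³⁴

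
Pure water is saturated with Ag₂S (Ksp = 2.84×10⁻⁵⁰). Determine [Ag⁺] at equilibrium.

Ag₂S(s) ⇌ 2 Ag⁺(aq) + S²⁻(aq)
With molar solubility s: [Ag⁺] = 2s, [S²⁻] = s.
Ksp = [Ag⁺]^2[S²⁻] = (2s)^2 · s = 4s^3 = 2.84×10⁻⁵⁰
s = 1.92×10⁻¹⁷ M
[Ag⁺] = 2s = 3.84×10⁻¹⁷ M

3.84×10⁻¹⁷ M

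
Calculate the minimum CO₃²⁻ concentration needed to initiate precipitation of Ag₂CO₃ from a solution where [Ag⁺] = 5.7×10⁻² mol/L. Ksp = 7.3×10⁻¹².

2.2×10⁻⁹ M

Each salt precipitates once Q = Ksp for that salt.
Ag₂CO₃(s) ⇌ 2 Ag⁺(aq) + CO₃²⁻(aq)
Ksp = [Ag⁺]^2[CO₃²⁻] = [CO₃²⁻](5.7×10⁻²)^2
[CO₃²⁻] = 7.3×10⁻¹² / (5.7×10⁻²)^2 = 2.2×10⁻⁹
[CO₃²⁻] = 2.2×10⁻⁹ mol/L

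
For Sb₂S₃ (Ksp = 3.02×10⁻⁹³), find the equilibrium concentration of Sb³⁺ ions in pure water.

Sb₂S₃(s) ⇌ 2 Sb³⁺(aq) + 3 S²⁻(aq)
Let s be the molar solubility. Then [Sb³⁺] = 2s and [S²⁻] = 3s.
Ksp = [Sb³⁺]^2[S²⁻]^3 = (2s)^2 · (3s)^3 = 108s^5 = 3.02×10⁻⁹³
s = 1.23×10⁻¹⁹ M
[Sb³⁺] = 2s = 2.46×10⁻¹⁹ M

2.46×10⁻¹⁹ M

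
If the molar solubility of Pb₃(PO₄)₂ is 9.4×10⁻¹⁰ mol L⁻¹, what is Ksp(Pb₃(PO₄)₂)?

Pb₃(PO₄)₂(s) ⇌ 3 Pb²⁺(aq) + 2 PO₄³⁻(aq)
Call the molar solubility s, so that [Pb²⁺] = 3s and [PO₄³⁻] = 2s.
Ksp = [Pb²⁺]^3[PO₄³⁻]^2 = (3s)^3 · (2s)^2 = 108s^5
Ksp = 108 × (9.4×10⁻¹⁰)^5 = 7.9×10⁻⁴⁴

Ksp = 7.9×10⁻⁴⁴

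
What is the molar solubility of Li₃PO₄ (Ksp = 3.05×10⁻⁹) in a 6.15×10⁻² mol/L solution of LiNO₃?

Li₃PO₄(s) ⇌ 3 Li⁺(aq) + PO₄³⁻(aq)
With Li⁺ already at 6.15×10⁻² mol/L and s small, take [Li⁺] ≈ 6.15×10⁻² mol/L and [PO₄³⁻] = s.
Ksp = [Li⁺]^3[PO₄³⁻] = (6.15×10⁻²)^3s
s = 3.05×10⁻⁹ / (6.15×10⁻²)^3 = 1.31×10⁻⁵
s = 1.31×10⁻⁵ mol/L

1.31×10⁻⁵ M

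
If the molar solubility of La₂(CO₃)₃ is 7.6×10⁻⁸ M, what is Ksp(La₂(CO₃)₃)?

La₂(CO₃)₃(s) ⇌ 2 La³⁺(aq) + 3 CO₃²⁻(aq)
Call the molar solubility s, so that [La³⁺] = 2s and [CO₃²⁻] = 3s.
Ksp = [La³⁺]^2[CO₃²⁻]^3 = (2s)^2 · (3s)^3 = 108s^5
Ksp = 108 × (7.6×10⁻⁸)^5 = 2.7×10⁻³⁴

Ksp = 2.7×10⁻³⁴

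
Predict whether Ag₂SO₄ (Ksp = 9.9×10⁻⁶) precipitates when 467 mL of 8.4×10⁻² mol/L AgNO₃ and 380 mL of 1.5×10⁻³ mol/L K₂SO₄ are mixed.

The combined volume is 847 mL.
[Ag⁺] = (8.4×10⁻²)(467)/847 = 4.6×10⁻² mol/L
[SO₄²⁻] = (1.5×10⁻³)(380)/847 = 6.7×10⁻⁴ mol/L
Q = [Ag⁺]^2[SO₄²⁻] = 1.4×10⁻⁶
Q < Ksp (1.4×10⁻⁶ vs 9.9×10⁻⁶); the solution remains unsaturated and no precipitate forms.

No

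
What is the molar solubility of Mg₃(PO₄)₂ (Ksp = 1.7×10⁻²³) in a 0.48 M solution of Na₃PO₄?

1.4×10⁻⁸ M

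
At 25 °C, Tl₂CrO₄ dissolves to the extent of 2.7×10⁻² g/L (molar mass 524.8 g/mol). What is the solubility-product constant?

Ksp = 5.4×10⁻¹³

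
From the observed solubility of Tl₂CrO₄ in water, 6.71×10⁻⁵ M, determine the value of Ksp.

Tl₂CrO₄(s) ⇌ 2 Tl⁺(aq) + CrO₄²⁻(aq)
For each mole of Tl₂CrO₄ that dissolves per liter, [Tl⁺] = 2s and [CrO₄²⁻] = s; let s denote this solubility.
Ksp = [Tl⁺]^2[CrO₄²⁻] = (2s)^2 · s = 4s^3
Ksp = 4 × (6.71×10⁻⁵)^3 = 1.21×10⁻¹²

Ksp = 1.21×10⁻¹²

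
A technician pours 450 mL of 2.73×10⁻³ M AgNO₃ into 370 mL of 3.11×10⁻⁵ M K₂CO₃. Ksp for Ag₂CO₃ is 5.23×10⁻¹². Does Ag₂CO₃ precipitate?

Yes

The combined volume is 820 mL.
[Ag⁺] = (2.73×10⁻³)(450)/820 = 1.50×10⁻³ M
[CO₃²⁻] = (3.11×10⁻⁵)(370)/820 = 1.40×10⁻⁵ M
Q = [Ag⁺]^2[CO₃²⁻] = 3.15×10⁻¹¹
Because Q > Ksp (3.15×10⁻¹¹ vs 5.23×10⁻¹²), a precipitate of Ag₂CO₃ forms.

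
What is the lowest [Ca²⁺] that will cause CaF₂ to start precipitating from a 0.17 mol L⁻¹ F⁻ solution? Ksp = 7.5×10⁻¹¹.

2.6×10⁻⁹ M

Precipitation of each salt begins when its ion product equals Ksp.
CaF₂(s) ⇌ Ca²⁺(aq) + 2 F⁻(aq)
Ksp = [Ca²⁺][F⁻]^2 = [Ca²⁺](0.17)^2
[Ca²⁺] = 7.5×10⁻¹¹ / (0.17)^2 = 2.6×10⁻⁹
[Ca²⁺] = 2.6×10⁻⁹ mol L⁻¹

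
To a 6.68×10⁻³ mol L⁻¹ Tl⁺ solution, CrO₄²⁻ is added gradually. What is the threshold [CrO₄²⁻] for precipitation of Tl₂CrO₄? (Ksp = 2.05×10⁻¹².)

The threshold for precipitation is Q = Ksp.
Tl₂CrO₄(s) ⇌ 2 Tl⁺(aq) + CrO₄²⁻(aq)
Ksp = [Tl⁺]^2[CrO₄²⁻] = [CrO₄²⁻](6.68×10⁻³)^2
[CrO₄²⁻] = 2.05×10⁻¹² / (6.68×10⁻³)^2 = 4.59×10⁻⁸
[CrO₄²⁻] = 4.59×10⁻⁸ mol L⁻¹

4.59×10⁻⁸ M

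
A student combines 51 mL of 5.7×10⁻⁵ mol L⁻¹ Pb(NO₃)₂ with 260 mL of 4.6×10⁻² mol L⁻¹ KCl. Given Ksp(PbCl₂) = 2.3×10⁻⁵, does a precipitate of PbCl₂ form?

After mixing, V = 51 mL + 260 mL = 311 mL.
[Pb²⁺] = (5.7×10⁻⁵)(51)/311 = 9.3×10⁻⁶ mol L⁻¹
[Cl⁻] = (4.6×10⁻²)(260)/311 = 3.8×10⁻² mol L⁻¹
Q = [Pb²⁺][Cl⁻]^2 = 1.4×10⁻⁸
Since Q (1.4×10⁻⁸) is less than Ksp (2.3×10⁻⁵), no PbCl₂ precipitates.

No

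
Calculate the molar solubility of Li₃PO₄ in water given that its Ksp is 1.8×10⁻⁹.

2.9×10⁻³ M

Li₃PO₄(s) ⇌ 3 Li⁺(aq) + PO₄³⁻(aq)
Call the molar solubility s, so that [Li⁺] = 3s and [PO₄³⁻] = s.
Ksp = [Li⁺]^3[PO₄³⁻] = (3s)^3 · s = 27s^4
27s^4 = 1.8×10⁻⁹  ⇒  s^4 = 6.7×10⁻¹¹
s = 2.9×10⁻³ M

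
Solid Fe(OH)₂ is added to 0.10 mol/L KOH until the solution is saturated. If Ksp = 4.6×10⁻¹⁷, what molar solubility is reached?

4.6×10⁻¹⁵ M

Fe(OH)₂(s) ⇌ Fe²⁺(aq) + 2 OH⁻(aq)
The solution already contains OH⁻ at 0.10 mol/L. Let s be the molar solubility of Fe(OH)₂.
[OH⁻] ≈ 0.10 mol/L (common ion dominates); [Fe²⁺] = s.
Ksp = [Fe²⁺][OH⁻]^2 = s(0.10)^2
s = 4.6×10⁻¹⁷ / (0.10)^2 = 4.6×10⁻¹⁵
s = 4.6×10⁻¹⁵ mol/L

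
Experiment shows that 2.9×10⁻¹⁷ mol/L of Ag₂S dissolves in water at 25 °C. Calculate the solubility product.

Ksp = 9.8×10⁻⁵⁰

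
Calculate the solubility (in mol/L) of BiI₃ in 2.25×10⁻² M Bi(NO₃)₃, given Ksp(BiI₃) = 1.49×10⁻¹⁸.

BiI₃(s) ⇌ Bi³⁺(aq) + 3 I⁻(aq)
Let s be the solubility of BiI₃ here. The common ion gives [Bi³⁺] ≈ 2.25×10⁻² M, and [I⁻] = 3s.
Ksp = [Bi³⁺][I⁻]^3 = (2.25×10⁻²)(3s)^3
(3s)^3 = 1.49×10⁻¹⁸ / (2.25×10⁻²) = 6.62×10⁻¹⁷
s = 1.35×10⁻⁶ M

1.35×10⁻⁶ M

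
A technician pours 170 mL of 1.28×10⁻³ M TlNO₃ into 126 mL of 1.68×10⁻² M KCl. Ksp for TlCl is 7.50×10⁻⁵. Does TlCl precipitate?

No

Total volume after mixing = 170 + 126 = 296 mL.
[Tl⁺] = (1.28×10⁻³)(170)/296 = 7.35×10⁻⁴ M
[Cl⁻] = (1.68×10⁻²)(126)/296 = 7.15×10⁻³ M
Q = [Tl⁺][Cl⁻] = 5.26×10⁻⁶
Since Q (5.26×10⁻⁶) is less than Ksp (7.50×10⁻⁵), no TlCl precipitates.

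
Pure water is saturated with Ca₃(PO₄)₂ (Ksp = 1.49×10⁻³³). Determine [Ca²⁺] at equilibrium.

Ca₃(PO₄)₂(s) ⇌ 3 Ca²⁺(aq) + 2 PO₄³⁻(aq)
If s mol/L of Ca₃(PO₄)₂ dissolves, [Ca²⁺] = 3s and [PO₄³⁻] = 2s.
Ksp = [Ca²⁺]^3[PO₄³⁻]^2 = (3s)^3 · (2s)^2 = 108s^5 = 1.49×10⁻³³
s = 1.07×10⁻⁷ mol L⁻¹
[Ca²⁺] = 3s = 3.20×10⁻⁷ mol L⁻¹

3.20×10⁻⁷ M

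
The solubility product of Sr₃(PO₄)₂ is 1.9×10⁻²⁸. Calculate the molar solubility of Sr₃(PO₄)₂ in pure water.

1.1×10⁻⁶ M

Sr₃(PO₄)₂(s) ⇌ 3 Sr²⁺(aq) + 2 PO₄³⁻(aq)
With molar solubility s: [Sr²⁺] = 3s, [PO₄³⁻] = 2s.
Ksp = [Sr²⁺]^3[PO₄³⁻]^2 = (3s)^3 · (2s)^2 = 108s^5
108s^5 = 1.9×10⁻²⁸  ⇒  s^5 = 1.8×10⁻³⁰
Taking the 5th root, s = 1.1×10⁻⁶ M.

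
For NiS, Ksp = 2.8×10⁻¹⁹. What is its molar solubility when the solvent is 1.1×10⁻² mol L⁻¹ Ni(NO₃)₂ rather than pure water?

NiS(s) ⇌ Ni²⁺(aq) + S²⁻(aq)
The solution already contains Ni²⁺ at 1.1×10⁻² mol L⁻¹. Let s be the molar solubility of NiS.
[Ni²⁺] ≈ 1.1×10⁻² mol L⁻¹ (common ion dominates); [S²⁻] = s.
Ksp = [Ni²⁺][S²⁻] = (1.1×10⁻²)s
s = 2.8×10⁻¹⁹ / (1.1×10⁻²) = 2.5×10⁻¹⁷
s = 2.5×10⁻¹⁷ mol L⁻¹

2.5×10⁻¹⁷ M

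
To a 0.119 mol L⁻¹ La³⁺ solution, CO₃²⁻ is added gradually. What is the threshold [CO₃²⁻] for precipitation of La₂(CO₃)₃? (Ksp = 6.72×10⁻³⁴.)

3.62×10⁻¹¹ M

The threshold for precipitation is Q = Ksp.
La₂(CO₃)₃(s) ⇌ 2 La³⁺(aq) + 3 CO₃²⁻(aq)
Ksp = [La³⁺]^2[CO₃²⁻]^3 = [CO₃²⁻]^3(0.119)^2
[CO₃²⁻]^3 = 6.72×10⁻³⁴ / (0.119)^2 = 4.75×10⁻³²
[CO₃²⁻] = 3.62×10⁻¹¹ mol L⁻¹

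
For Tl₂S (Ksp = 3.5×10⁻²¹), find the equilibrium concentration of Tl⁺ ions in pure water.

1.9×10⁻⁷ M

Tl₂S(s) ⇌ 2 Tl⁺(aq) + S²⁻(aq)
For each mole of Tl₂S that dissolves per liter, [Tl⁺] = 2s and [S²⁻] = s; let s denote this solubility.
Ksp = [Tl⁺]^2[S²⁻] = (2s)^2 · s = 4s^3 = 3.5×10⁻²¹
s = 9.6×10⁻⁸ mol/L
[Tl⁺] = 2s = 1.9×10⁻⁷ mol/L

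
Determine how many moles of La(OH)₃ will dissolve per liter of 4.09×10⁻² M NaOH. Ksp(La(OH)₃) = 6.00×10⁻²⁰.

8.77×10⁻¹⁶ M

La(OH)₃(s) ⇌ La³⁺(aq) + 3 OH⁻(aq)
OH⁻ is already present at 4.09×10⁻² M. If s mol/L of La(OH)₃ dissolves, [La³⁺] = s while [OH⁻] ≈ 4.09×10⁻² M.
Ksp = [La³⁺][OH⁻]^3 = s(4.09×10⁻²)^3
s = 6.00×10⁻²⁰ / (4.09×10⁻²)^3 = 8.77×10⁻¹⁶
s = 8.77×10⁻¹⁶ M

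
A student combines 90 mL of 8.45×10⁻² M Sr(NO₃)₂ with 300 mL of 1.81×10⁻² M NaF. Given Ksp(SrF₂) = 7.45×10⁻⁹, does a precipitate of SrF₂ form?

Yes

After mixing, V = 90 mL + 300 mL = 390 mL.
[Sr²⁺] = (8.45×10⁻²)(90)/390 = 1.95×10⁻² M
[F⁻] = (1.81×10⁻²)(300)/390 = 1.39×10⁻² M
Q = [Sr²⁺][F⁻]^2 = 3.78×10⁻⁶
Q = 3.78×10⁻⁶ > Ksp = 7.45×10⁻⁹, so the solution is supersaturated and SrF₂ precipitates.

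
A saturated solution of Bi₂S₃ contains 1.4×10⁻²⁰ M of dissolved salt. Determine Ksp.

Bi₂S₃(s) ⇌ 2 Bi³⁺(aq) + 3 S²⁻(aq)
If s mol/L of Bi₂S₃ dissolves, [Bi³⁺] = 2s and [S²⁻] = 3s.
Ksp = [Bi³⁺]^2[S²⁻]^3 = (2s)^2 · (3s)^3 = 108s^5
Ksp = 108 × (1.4×10⁻²⁰)^5 = 5.8×10⁻⁹⁸

Ksp = 5.8×10⁻⁹⁸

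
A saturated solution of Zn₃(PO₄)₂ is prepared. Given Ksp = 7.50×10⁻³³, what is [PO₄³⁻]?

Zn₃(PO₄)₂(s) ⇌ 3 Zn²⁺(aq) + 2 PO₄³⁻(aq)
For each mole of Zn₃(PO₄)₂ that dissolves per liter, [Zn²⁺] = 3s and [PO₄³⁻] = 2s; let s denote this solubility.
Ksp = [Zn²⁺]^3[PO₄³⁻]^2 = (3s)^3 · (2s)^2 = 108s^5 = 7.50×10⁻³³
s = 1.47×10⁻⁷ mol L⁻¹
[PO₄³⁻] = 2s = 2.95×10⁻⁷ mol L⁻¹

2.95×10⁻⁷ M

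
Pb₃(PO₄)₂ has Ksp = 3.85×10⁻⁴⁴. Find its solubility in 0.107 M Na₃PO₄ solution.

4.99×10⁻¹⁵ M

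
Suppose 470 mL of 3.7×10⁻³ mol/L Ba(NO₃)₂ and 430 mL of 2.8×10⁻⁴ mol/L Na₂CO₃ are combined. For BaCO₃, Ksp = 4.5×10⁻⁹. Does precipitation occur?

The combined volume is 900 mL.
[Ba²⁺] = (3.7×10⁻³)(470)/900 = 1.9×10⁻³ mol/L
[CO₃²⁻] = (2.8×10⁻⁴)(430)/900 = 1.3×10⁻⁴ mol/L
Q = [Ba²⁺][CO₃²⁻] = 2.6×10⁻⁷
Q = 2.6×10⁻⁷ > Ksp = 4.5×10⁻⁹, so the solution is supersaturated and BaCO₃ precipitates.

Yes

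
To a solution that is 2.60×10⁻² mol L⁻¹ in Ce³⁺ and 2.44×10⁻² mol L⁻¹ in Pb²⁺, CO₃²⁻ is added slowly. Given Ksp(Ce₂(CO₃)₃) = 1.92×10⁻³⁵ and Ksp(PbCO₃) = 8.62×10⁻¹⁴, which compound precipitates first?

A salt starts to precipitate once the ion product Q reaches its Ksp.
For Ce₂(CO₃)₃: [CO₃²⁻] = (Ksp/[Ce³⁺]^2)^(1/3) = 3.05×10⁻¹¹ mol L⁻¹
For PbCO₃: [CO₃²⁻] = (Ksp/[Pb²⁺]) = 3.53×10⁻¹² mol L⁻¹
Since PbCO₃ needs less CO₃²⁻ to reach saturation, it precipitates first.

PbCO₃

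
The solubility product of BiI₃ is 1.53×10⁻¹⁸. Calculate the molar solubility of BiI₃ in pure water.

1.54×10⁻⁵ M

BiI₃(s) ⇌ Bi³⁺(aq) + 3 I⁻(aq)
Call the molar solubility s, so that [Bi³⁺] = s and [I⁻] = 3s.
Ksp = [Bi³⁺][I⁻]^3 = s · (3s)^3 = 27s^4
27s^4 = 1.53×10⁻¹⁸  ⇒  s^4 = 5.67×10⁻²⁰
s = (5.67×10⁻²⁰)^(1/4) = 1.54×10⁻⁵ mol L⁻¹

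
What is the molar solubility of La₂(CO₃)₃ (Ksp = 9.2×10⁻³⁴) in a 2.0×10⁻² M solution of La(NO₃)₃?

4.4×10⁻¹¹ M

La₂(CO₃)₃(s) ⇌ 2 La³⁺(aq) + 3 CO₃²⁻(aq)
The solution already contains La³⁺ at 2.0×10⁻² M. Let s be the molar solubility of La₂(CO₃)₃.
[La³⁺] ≈ 2.0×10⁻² M (common ion dominates); [CO₃²⁻] = 3s.
Ksp = [La³⁺]^2[CO₃²⁻]^3 = (2.0×10⁻²)^2(3s)^3
(3s)^3 = 9.2×10⁻³⁴ / (2.0×10⁻²)^2 = 2.3×10⁻³⁰
s = 4.4×10⁻¹¹ M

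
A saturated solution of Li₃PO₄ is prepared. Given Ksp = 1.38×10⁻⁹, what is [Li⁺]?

Li₃PO₄(s) ⇌ 3 Li⁺(aq) + PO₄³⁻(aq)
For each mole of Li₃PO₄ that dissolves per liter, [Li⁺] = 3s and [PO₄³⁻] = s; let s denote this solubility.
Ksp = [Li⁺]^3[PO₄³⁻] = (3s)^3 · s = 27s^4 = 1.38×10⁻⁹
s = 2.67×10⁻³ M
[Li⁺] = 3s = 8.02×10⁻³ M

8.02×10⁻³ M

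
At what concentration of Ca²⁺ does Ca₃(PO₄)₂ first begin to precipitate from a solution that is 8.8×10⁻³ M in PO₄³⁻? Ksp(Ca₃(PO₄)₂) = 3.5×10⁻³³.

3.6×10⁻¹⁰ M

Each salt precipitates once Q = Ksp for that salt.
Ca₃(PO₄)₂(s) ⇌ 3 Ca²⁺(aq) + 2 PO₄³⁻(aq)
Ksp = [Ca²⁺]^3[PO₄³⁻]^2 = [Ca²⁺]^3(8.8×10⁻³)^2
[Ca²⁺]^3 = 3.5×10⁻³³ / (8.8×10⁻³)^2 = 4.5×10⁻²⁹
[Ca²⁺] = 3.6×10⁻¹⁰ M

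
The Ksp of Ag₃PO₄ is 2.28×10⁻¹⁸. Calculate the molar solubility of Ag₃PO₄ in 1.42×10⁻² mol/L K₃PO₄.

Ag₃PO₄(s) ⇌ 3 Ag⁺(aq) + PO₄³⁻(aq)
With PO₄³⁻ already at 1.42×10⁻² mol/L and s small, take [PO₄³⁻] ≈ 1.42×10⁻² mol/L and [Ag⁺] = 3s.
Ksp = [Ag⁺]^3[PO₄³⁻] = (3s)^3(1.42×10⁻²)
(3s)^3 = 2.28×10⁻¹⁸ / (1.42×10⁻²) = 1.61×10⁻¹⁶
s = 1.81×10⁻⁶ mol/L

1.81×10⁻⁶ M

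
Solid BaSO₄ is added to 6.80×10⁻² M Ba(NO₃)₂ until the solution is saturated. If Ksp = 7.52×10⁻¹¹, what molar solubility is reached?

1.11×10⁻⁹ M

BaSO₄(s) ⇌ Ba²⁺(aq) + SO₄²⁻(aq)
The solution already contains Ba²⁺ at 6.80×10⁻² M. Let s be the molar solubility of BaSO₄.
[Ba²⁺] ≈ 6.80×10⁻² M (common ion dominates); [SO₄²⁻] = s.
Ksp = [Ba²⁺][SO₄²⁻] = (6.80×10⁻²)s
s = 7.52×10⁻¹¹ / (6.80×10⁻²) = 1.11×10⁻⁹
s = 1.11×10⁻⁹ M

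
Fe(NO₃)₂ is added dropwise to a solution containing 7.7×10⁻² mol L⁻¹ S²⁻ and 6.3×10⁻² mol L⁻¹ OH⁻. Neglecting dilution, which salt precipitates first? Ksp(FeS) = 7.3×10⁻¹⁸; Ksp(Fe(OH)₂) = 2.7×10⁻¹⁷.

FeS

Precipitation begins when Q = Ksp.
For FeS: [Fe²⁺] = (Ksp/[S²⁻]) = 9.5×10⁻¹⁷ mol L⁻¹
For Fe(OH)₂: [Fe²⁺] = (Ksp/[OH⁻]^2) = 6.8×10⁻¹⁵ mol L⁻¹
The smaller threshold [Fe²⁺] is reached first, so FeS precipitates first.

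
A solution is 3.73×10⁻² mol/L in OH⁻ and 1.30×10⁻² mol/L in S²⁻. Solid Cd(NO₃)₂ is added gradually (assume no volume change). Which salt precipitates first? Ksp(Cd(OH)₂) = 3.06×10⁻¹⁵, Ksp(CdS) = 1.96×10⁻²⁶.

CdS

Precipitation begins when Q = Ksp.
For Cd(OH)₂: [Cd²⁺] = (Ksp/[OH⁻]^2) = 2.20×10⁻¹² mol/L
For CdS: [Cd²⁺] = (Ksp/[S²⁻]) = 1.51×10⁻²⁴ mol/L
Since CdS needs less Cd²⁺ to reach saturation, it precipitates first.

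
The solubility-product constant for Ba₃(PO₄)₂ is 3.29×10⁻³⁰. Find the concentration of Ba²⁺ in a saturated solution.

Ba₃(PO₄)₂(s) ⇌ 3 Ba²⁺(aq) + 2 PO₄³⁻(aq)
If s mol/L of Ba₃(PO₄)₂ dissolves, [Ba²⁺] = 3s and [PO₄³⁻] = 2s.
Ksp = [Ba²⁺]^3[PO₄³⁻]^2 = (3s)^3 · (2s)^2 = 108s^5 = 3.29×10⁻³⁰
s = 4.97×10⁻⁷ mol/L
[Ba²⁺] = 3s = 1.49×10⁻⁶ mol/L

1.49×10⁻⁶ M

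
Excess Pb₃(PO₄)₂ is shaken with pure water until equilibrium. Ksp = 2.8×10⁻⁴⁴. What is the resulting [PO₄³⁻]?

Pb₃(PO₄)₂(s) ⇌ 3 Pb²⁺(aq) + 2 PO₄³⁻(aq)
If s mol/L of Pb₃(PO₄)₂ dissolves, [Pb²⁺] = 3s and [PO₄³⁻] = 2s.
Ksp = [Pb²⁺]^3[PO₄³⁻]^2 = (3s)^3 · (2s)^2 = 108s^5 = 2.8×10⁻⁴⁴
s = 7.6×10⁻¹⁰ mol L⁻¹
[PO₄³⁻] = 2s = 1.5×10⁻⁹ mol L⁻¹

1.5×10⁻⁹ M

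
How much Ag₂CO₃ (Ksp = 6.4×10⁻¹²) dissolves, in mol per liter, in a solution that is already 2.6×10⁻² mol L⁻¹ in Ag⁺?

Ag₂CO₃(s) ⇌ 2 Ag⁺(aq) + CO₃²⁻(aq)
The solution already contains Ag⁺ at 2.6×10⁻² mol L⁻¹. Let s be the molar solubility of Ag₂CO₃.
[Ag⁺] ≈ 2.6×10⁻² mol L⁻¹ (common ion dominates); [CO₃²⁻] = s.
Ksp = [Ag⁺]^2[CO₃²⁻] = (2.6×10⁻²)^2s
s = 6.4×10⁻¹² / (2.6×10⁻²)^2 = 9.5×10⁻⁹
s = 9.5×10⁻⁹ mol L⁻¹

9.5×10⁻⁹ M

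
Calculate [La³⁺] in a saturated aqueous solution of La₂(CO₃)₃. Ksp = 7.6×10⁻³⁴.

La₂(CO₃)₃(s) ⇌ 2 La³⁺(aq) + 3 CO₃²⁻(aq)
Call the molar solubility s, so that [La³⁺] = 2s and [CO₃²⁻] = 3s.
Ksp = [La³⁺]^2[CO₃²⁻]^3 = (2s)^2 · (3s)^3 = 108s^5 = 7.6×10⁻³⁴
s = 9.3×10⁻⁸ M
[La³⁺] = 2s = 1.9×10⁻⁷ M

1.9×10⁻⁷ M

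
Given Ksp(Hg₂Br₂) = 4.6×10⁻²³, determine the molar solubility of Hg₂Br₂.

2.3×10⁻⁸ M

Hg₂Br₂(s) ⇌ Hg₂²⁺(aq) + 2 Br⁻(aq)
Call the molar solubility s, so that [Hg₂²⁺] = s and [Br⁻] = 2s.
Ksp = [Hg₂²⁺][Br⁻]^2 = s · (2s)^2 = 4s^3
4s^3 = 4.6×10⁻²³  ⇒  s^3 = 1.2×10⁻²³
s = 2.3×10⁻⁸ mol L⁻¹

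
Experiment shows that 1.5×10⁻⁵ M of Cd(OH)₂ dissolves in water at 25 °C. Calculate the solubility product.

Ksp = 1.4×10⁻¹⁴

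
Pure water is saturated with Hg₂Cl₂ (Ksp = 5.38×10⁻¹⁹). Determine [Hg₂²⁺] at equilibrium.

Hg₂Cl₂(s) ⇌ Hg₂²⁺(aq) + 2 Cl⁻(aq)
With molar solubility s: [Hg₂²⁺] = s, [Cl⁻] = 2s.
Ksp = [Hg₂²⁺][Cl⁻]^2 = s · (2s)^2 = 4s^3 = 5.38×10⁻¹⁹
s = 5.12×10⁻⁷ mol L⁻¹
[Hg₂²⁺] = s = 5.12×10⁻⁷ mol L⁻¹

5.12×10⁻⁷ M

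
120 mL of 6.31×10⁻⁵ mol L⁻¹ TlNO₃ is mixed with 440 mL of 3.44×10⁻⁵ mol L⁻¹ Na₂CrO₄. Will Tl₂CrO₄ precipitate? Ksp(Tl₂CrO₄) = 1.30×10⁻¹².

No

Total volume after mixing = 120 + 440 = 560 mL.
[Tl⁺] = (6.31×10⁻⁵)(120)/560 = 1.35×10⁻⁵ mol L⁻¹
[CrO₄²⁻] = (3.44×10⁻⁵)(440)/560 = 2.70×10⁻⁵ mol L⁻¹
Q = [Tl⁺]^2[CrO₄²⁻] = 4.94×10⁻¹⁵
Since Q (4.94×10⁻¹⁵) is less than Ksp (1.30×10⁻¹²), no Tl₂CrO₄ precipitates.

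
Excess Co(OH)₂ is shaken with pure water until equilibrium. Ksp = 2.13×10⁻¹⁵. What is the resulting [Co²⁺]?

8.11×10⁻⁶ M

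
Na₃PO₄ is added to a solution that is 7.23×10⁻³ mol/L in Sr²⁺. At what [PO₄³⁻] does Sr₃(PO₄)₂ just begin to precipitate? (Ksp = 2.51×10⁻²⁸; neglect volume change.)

A salt starts to precipitate once the ion product Q reaches its Ksp.
Sr₃(PO₄)₂(s) ⇌ 3 Sr²⁺(aq) + 2 PO₄³⁻(aq)
Ksp = [Sr²⁺]^3[PO₄³⁻]^2 = [PO₄³⁻]^2(7.23×10⁻³)^3
[PO₄³⁻]^2 = 2.51×10⁻²⁸ / (7.23×10⁻³)^3 = 6.64×10⁻²²
[PO₄³⁻] = 2.58×10⁻¹¹ mol/L

2.58×10⁻¹¹ M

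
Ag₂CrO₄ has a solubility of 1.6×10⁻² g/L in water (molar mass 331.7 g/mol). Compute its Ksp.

Molar solubility s = (1.6×10⁻² g/L) / (331.7 g/mol) = 4.824×10⁻⁵ mol/L
Ag₂CrO₄(s) ⇌ 2 Ag⁺(aq) + CrO₄²⁻(aq)
With molar solubility s: [Ag⁺] = 2s, [CrO₄²⁻] = s.
Ksp = [Ag⁺]^2[CrO₄²⁻] = (2s)^2 · s = 4s^3
Ksp = 4 × (4.824×10⁻⁵)^3 = 4.5×10⁻¹³

Ksp = 4.5×10⁻¹³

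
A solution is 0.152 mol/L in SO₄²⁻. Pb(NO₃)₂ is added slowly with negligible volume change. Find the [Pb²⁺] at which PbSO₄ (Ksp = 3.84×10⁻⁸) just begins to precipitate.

Precipitation of each salt begins when its ion product equals Ksp.
PbSO₄(s) ⇌ Pb²⁺(aq) + SO₄²⁻(aq)
Ksp = [Pb²⁺][SO₄²⁻] = [Pb²⁺](0.152)
[Pb²⁺] = 3.84×10⁻⁸ / (0.152) = 2.53×10⁻⁷
[Pb²⁺] = 2.53×10⁻⁷ mol/L

2.53×10⁻⁷ M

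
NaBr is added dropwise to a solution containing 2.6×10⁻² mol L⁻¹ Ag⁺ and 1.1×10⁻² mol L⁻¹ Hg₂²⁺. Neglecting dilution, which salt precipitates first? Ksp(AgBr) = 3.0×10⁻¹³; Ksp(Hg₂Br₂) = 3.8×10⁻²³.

AgBr

Each salt precipitates once Q = Ksp for that salt.
For AgBr: [Br⁻] = (Ksp/[Ag⁺]) = 1.2×10⁻¹¹ mol L⁻¹
For Hg₂Br₂: [Br⁻] = (Ksp/[Hg₂²⁺])^(1/2) = 5.9×10⁻¹¹ mol L⁻¹
The smaller threshold [Br⁻] is reached first, so AgBr precipitates first.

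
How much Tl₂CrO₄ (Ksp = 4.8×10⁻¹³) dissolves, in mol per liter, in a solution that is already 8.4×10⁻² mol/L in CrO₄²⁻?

Tl₂CrO₄(s) ⇌ 2 Tl⁺(aq) + CrO₄²⁻(aq)
CrO₄²⁻ is already present at 8.4×10⁻² mol/L. If s mol/L of Tl₂CrO₄ dissolves, [Tl⁺] = 2s while [CrO₄²⁻] ≈ 8.4×10⁻² mol/L.
Ksp = [Tl⁺]^2[CrO₄²⁻] = (2s)^2(8.4×10⁻²)
(2s)^2 = 4.8×10⁻¹³ / (8.4×10⁻²) = 5.7×10⁻¹²
s = 1.2×10⁻⁶ mol/L

1.2×10⁻⁶ M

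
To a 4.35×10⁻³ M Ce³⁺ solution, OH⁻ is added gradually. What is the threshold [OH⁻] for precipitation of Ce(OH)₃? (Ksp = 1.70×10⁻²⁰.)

1.58×10⁻⁶ M

Precipitation begins when Q = Ksp.
Ce(OH)₃(s) ⇌ Ce³⁺(aq) + 3 OH⁻(aq)
Ksp = [Ce³⁺][OH⁻]^3 = [OH⁻]^3(4.35×10⁻³)
[OH⁻]^3 = 1.70×10⁻²⁰ / (4.35×10⁻³) = 3.91×10⁻¹⁸
[OH⁻] = 1.58×10⁻⁶ M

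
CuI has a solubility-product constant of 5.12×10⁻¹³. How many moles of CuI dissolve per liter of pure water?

7.16×10⁻⁷ M

CuI(s) ⇌ Cu⁺(aq) + I⁻(aq)
With molar solubility s: [Cu⁺] = s, [I⁻] = s.
Ksp = [Cu⁺][I⁻] = s · s = s^2
s^2 = 5.12×10⁻¹³
Taking the 2nd root, s = 7.16×10⁻⁷ mol L⁻¹.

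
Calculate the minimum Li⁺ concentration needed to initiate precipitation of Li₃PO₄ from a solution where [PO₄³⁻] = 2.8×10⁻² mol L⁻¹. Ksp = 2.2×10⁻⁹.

The threshold for precipitation is Q = Ksp.
Li₃PO₄(s) ⇌ 3 Li⁺(aq) + PO₄³⁻(aq)
Ksp = [Li⁺]^3[PO₄³⁻] = [Li⁺]^3(2.8×10⁻²)
[Li⁺]^3 = 2.2×10⁻⁹ / (2.8×10⁻²) = 7.9×10⁻⁸
[Li⁺] = 4.3×10⁻³ mol L⁻¹

4.3×10⁻³ M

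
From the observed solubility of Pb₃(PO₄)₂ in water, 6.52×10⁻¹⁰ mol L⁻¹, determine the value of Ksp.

Ksp = 1.27×10⁻⁴⁴

Pb₃(PO₄)₂(s) ⇌ 3 Pb²⁺(aq) + 2 PO₄³⁻(aq)
For each mole of Pb₃(PO₄)₂ that dissolves per liter, [Pb²⁺] = 3s and [PO₄³⁻] = 2s; let s denote this solubility.
Ksp = [Pb²⁺]^3[PO₄³⁻]^2 = (3s)^3 · (2s)^2 = 108s^5
Ksp = 108 × (6.52×10⁻¹⁰)^5 = 1.27×10⁻⁴⁴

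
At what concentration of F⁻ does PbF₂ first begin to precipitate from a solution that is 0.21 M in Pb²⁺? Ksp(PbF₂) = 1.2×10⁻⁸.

Precipitation of each salt begins when its ion product equals Ksp.
PbF₂(s) ⇌ Pb²⁺(aq) + 2 F⁻(aq)
Ksp = [Pb²⁺][F⁻]^2 = [F⁻]^2(0.21)
[F⁻]^2 = 1.2×10⁻⁸ / (0.21) = 5.7×10⁻⁸
[F⁻] = 2.4×10⁻⁴ M

2.4×10⁻⁴ M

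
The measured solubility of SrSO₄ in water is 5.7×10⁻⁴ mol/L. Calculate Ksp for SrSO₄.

Ksp = 3.2×10⁻⁷

SrSO₄(s) ⇌ Sr²⁺(aq) + SO₄²⁻(aq)
Let s be the molar solubility. Then [Sr²⁺] = s and [SO₄²⁻] = s.
Ksp = [Sr²⁺][SO₄²⁻] = s · s = s^2
Ksp = (5.7×10⁻⁴)^2 = 3.2×10⁻⁷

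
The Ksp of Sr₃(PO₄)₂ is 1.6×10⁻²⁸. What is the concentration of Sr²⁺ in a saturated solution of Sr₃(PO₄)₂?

Sr₃(PO₄)₂(s) ⇌ 3 Sr²⁺(aq) + 2 PO₄³⁻(aq)
Let s be the molar solubility. Then [Sr²⁺] = 3s and [PO₄³⁻] = 2s.
Ksp = [Sr²⁺]^3[PO₄³⁻]^2 = (3s)^3 · (2s)^2 = 108s^5 = 1.6×10⁻²⁸
s = 1.1×10⁻⁶ mol/L
[Sr²⁺] = 3s = 3.2×10⁻⁶ mol/L

3.2×10⁻⁶ M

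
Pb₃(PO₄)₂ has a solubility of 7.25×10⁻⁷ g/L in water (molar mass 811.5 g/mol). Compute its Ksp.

Ksp = 6.15×10⁻⁴⁴

Molar solubility s = (7.25×10⁻⁷ g/L) / (811.5 g/mol) = 8.9341×10⁻¹⁰ mol/L
Pb₃(PO₄)₂(s) ⇌ 3 Pb²⁺(aq) + 2 PO₄³⁻(aq)
For each mole of Pb₃(PO₄)₂ that dissolves per liter, [Pb²⁺] = 3s and [PO₄³⁻] = 2s; let s denote this solubility.
Ksp = [Pb²⁺]^3[PO₄³⁻]^2 = (3s)^3 · (2s)^2 = 108s^5
Ksp = 108 × (8.9341×10⁻¹⁰)^5 = 6.15×10⁻⁴⁴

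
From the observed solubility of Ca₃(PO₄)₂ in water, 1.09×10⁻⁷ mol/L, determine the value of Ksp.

Ksp = 1.66×10⁻³³

Ca₃(PO₄)₂(s) ⇌ 3 Ca²⁺(aq) + 2 PO₄³⁻(aq)
For each mole of Ca₃(PO₄)₂ that dissolves per liter, [Ca²⁺] = 3s and [PO₄³⁻] = 2s; let s denote this solubility.
Ksp = [Ca²⁺]^3[PO₄³⁻]^2 = (3s)^3 · (2s)^2 = 108s^5
Ksp = 108 × (1.09×10⁻⁷)^5 = 1.66×10⁻³³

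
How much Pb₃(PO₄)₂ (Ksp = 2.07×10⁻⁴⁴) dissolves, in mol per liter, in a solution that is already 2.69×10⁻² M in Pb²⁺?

Pb₃(PO₄)₂(s) ⇌ 3 Pb²⁺(aq) + 2 PO₄³⁻(aq)
The solution already contains Pb²⁺ at 2.69×10⁻² M. Let s be the molar solubility of Pb₃(PO₄)₂.
[Pb²⁺] ≈ 2.69×10⁻² M (common ion dominates); [PO₄³⁻] = 2s.
Ksp = [Pb²⁺]^3[PO₄³⁻]^2 = (2.69×10⁻²)^3(2s)^2
(2s)^2 = 2.07×10⁻⁴⁴ / (2.69×10⁻²)^3 = 1.06×10⁻³⁹
s = 1.63×10⁻²⁰ M

1.63×10⁻²⁰ M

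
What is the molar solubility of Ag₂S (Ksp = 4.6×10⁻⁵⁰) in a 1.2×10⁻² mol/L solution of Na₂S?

Ag₂S(s) ⇌ 2 Ag⁺(aq) + S²⁻(aq)
S²⁻ is already present at 1.2×10⁻² mol/L. If s mol/L of Ag₂S dissolves, [Ag⁺] = 2s while [S²⁻] ≈ 1.2×10⁻² mol/L.
Ksp = [Ag⁺]^2[S²⁻] = (2s)^2(1.2×10⁻²)
(2s)^2 = 4.6×10⁻⁵⁰ / (1.2×10⁻²) = 3.8×10⁻⁴⁸
s = 9.8×10⁻²⁵ mol/L

9.8×10⁻²⁵ M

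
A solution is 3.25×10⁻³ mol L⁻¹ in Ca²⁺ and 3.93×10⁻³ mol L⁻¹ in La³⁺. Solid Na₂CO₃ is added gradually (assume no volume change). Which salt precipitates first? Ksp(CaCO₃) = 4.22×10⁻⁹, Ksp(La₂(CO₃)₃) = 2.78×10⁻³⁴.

Precipitation of each salt begins when its ion product equals Ksp.
For CaCO₃: [CO₃²⁻] = (Ksp/[Ca²⁺]) = 1.30×10⁻⁶ mol L⁻¹
For La₂(CO₃)₃: [CO₃²⁻] = (Ksp/[La³⁺]^2)^(1/3) = 2.62×10⁻¹⁰ mol L⁻¹
La₂(CO₃)₃ requires the lower [CO₃²⁻], so it precipitates first.

La₂(CO₃)₃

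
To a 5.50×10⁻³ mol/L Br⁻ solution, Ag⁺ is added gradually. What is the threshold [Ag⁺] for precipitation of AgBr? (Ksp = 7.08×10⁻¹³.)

1.29×10⁻¹⁰ M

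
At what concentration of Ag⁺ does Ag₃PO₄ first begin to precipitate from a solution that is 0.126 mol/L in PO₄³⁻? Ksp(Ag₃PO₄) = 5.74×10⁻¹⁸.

Each salt precipitates once Q = Ksp for that salt.
Ag₃PO₄(s) ⇌ 3 Ag⁺(aq) + PO₄³⁻(aq)
Ksp = [Ag⁺]^3[PO₄³⁻] = [Ag⁺]^3(0.126)
[Ag⁺]^3 = 5.74×10⁻¹⁸ / (0.126) = 4.56×10⁻¹⁷
[Ag⁺] = 3.57×10⁻⁶ mol/L

3.57×10⁻⁶ M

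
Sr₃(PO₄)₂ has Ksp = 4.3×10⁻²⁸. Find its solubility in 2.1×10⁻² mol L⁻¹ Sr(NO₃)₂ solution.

3.4×10⁻¹² M

Sr₃(PO₄)₂(s) ⇌ 3 Sr²⁺(aq) + 2 PO₄³⁻(aq)
Sr²⁺ is already present at 2.1×10⁻² mol L⁻¹. If s mol/L of Sr₃(PO₄)₂ dissolves, [PO₄³⁻] = 2s while [Sr²⁺] ≈ 2.1×10⁻² mol L⁻¹.
Ksp = [Sr²⁺]^3[PO₄³⁻]^2 = (2.1×10⁻²)^3(2s)^2
(2s)^2 = 4.3×10⁻²⁸ / (2.1×10⁻²)^3 = 4.6×10⁻²³
s = 3.4×10⁻¹² mol L⁻¹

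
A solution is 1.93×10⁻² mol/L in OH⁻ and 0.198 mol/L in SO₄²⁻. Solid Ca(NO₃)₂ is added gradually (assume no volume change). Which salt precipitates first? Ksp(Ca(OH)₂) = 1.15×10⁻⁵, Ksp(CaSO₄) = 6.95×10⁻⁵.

CaSO₄

A salt starts to precipitate once the ion product Q reaches its Ksp.
For Ca(OH)₂: [Ca²⁺] = (Ksp/[OH⁻]^2) = 3.09×10⁻² mol/L
For CaSO₄: [Ca²⁺] = (Ksp/[SO₄²⁻]) = 3.51×10⁻⁴ mol/L
Since CaSO₄ needs less Ca²⁺ to reach saturation, it precipitates first.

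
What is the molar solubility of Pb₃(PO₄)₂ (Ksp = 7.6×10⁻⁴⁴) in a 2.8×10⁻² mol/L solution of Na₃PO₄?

Pb₃(PO₄)₂(s) ⇌ 3 Pb²⁺(aq) + 2 PO₄³⁻(aq)
The solution already contains PO₄³⁻ at 2.8×10⁻² mol/L. Let s be the molar solubility of Pb₃(PO₄)₂.
[PO₄³⁻] ≈ 2.8×10⁻² mol/L (common ion dominates); [Pb²⁺] = 3s.
Ksp = [Pb²⁺]^3[PO₄³⁻]^2 = (3s)^3(2.8×10⁻²)^2
(3s)^3 = 7.6×10⁻⁴⁴ / (2.8×10⁻²)^2 = 9.7×10⁻⁴¹
s = 1.5×10⁻¹⁴ mol/L

1.5×10⁻¹⁴ M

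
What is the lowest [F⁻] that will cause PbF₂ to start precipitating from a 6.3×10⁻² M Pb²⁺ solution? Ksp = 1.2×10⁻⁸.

4.4×10⁻⁴ M

A salt starts to precipitate once the ion product Q reaches its Ksp.
PbF₂(s) ⇌ Pb²⁺(aq) + 2 F⁻(aq)
Ksp = [Pb²⁺][F⁻]^2 = [F⁻]^2(6.3×10⁻²)
[F⁻]^2 = 1.2×10⁻⁸ / (6.3×10⁻²) = 1.9×10⁻⁷
[F⁻] = 4.4×10⁻⁴ M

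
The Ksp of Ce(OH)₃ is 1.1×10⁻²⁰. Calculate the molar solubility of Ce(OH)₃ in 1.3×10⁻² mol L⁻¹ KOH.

Ce(OH)₃(s) ⇌ Ce³⁺(aq) + 3 OH⁻(aq)
The solution already contains OH⁻ at 1.3×10⁻² mol L⁻¹. Let s be the molar solubility of Ce(OH)₃.
[OH⁻] ≈ 1.3×10⁻² mol L⁻¹ (common ion dominates); [Ce³⁺] = s.
Ksp = [Ce³⁺][OH⁻]^3 = s(1.3×10⁻²)^3
s = 1.1×10⁻²⁰ / (1.3×10⁻²)^3 = 5.0×10⁻¹⁵
s = 5.0×10⁻¹⁵ mol L⁻¹

5.0×10⁻¹⁵ M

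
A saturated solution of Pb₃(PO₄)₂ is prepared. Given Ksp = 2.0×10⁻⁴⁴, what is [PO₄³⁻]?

1.4×10⁻⁹ M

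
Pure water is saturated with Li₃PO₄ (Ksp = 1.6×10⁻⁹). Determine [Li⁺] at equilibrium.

Li₃PO₄(s) ⇌ 3 Li⁺(aq) + PO₄³⁻(aq)
If s mol/L of Li₃PO₄ dissolves, [Li⁺] = 3s and [PO₄³⁻] = s.
Ksp = [Li⁺]^3[PO₄³⁻] = (3s)^3 · s = 27s^4 = 1.6×10⁻⁹
s = 2.8×10⁻³ mol L⁻¹
[Li⁺] = 3s = 8.3×10⁻³ mol L⁻¹

8.3×10⁻³ M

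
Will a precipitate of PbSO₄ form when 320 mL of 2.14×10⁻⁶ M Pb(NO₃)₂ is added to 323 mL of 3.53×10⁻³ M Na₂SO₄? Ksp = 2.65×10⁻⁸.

No

After mixing, V = 320 mL + 323 mL = 643 mL.
[Pb²⁺] = (2.14×10⁻⁶)(320)/643 = 1.07×10⁻⁶ M
[SO₄²⁻] = (3.53×10⁻³)(323)/643 = 1.77×10⁻³ M
Q = [Pb²⁺][SO₄²⁻] = 1.89×10⁻⁹
Q < Ksp (1.89×10⁻⁹ vs 2.65×10⁻⁸); the solution remains unsaturated and no precipitate forms.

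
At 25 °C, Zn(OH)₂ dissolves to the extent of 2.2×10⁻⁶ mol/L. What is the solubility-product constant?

Zn(OH)₂(s) ⇌ Zn²⁺(aq) + 2 OH⁻(aq)
Let s be the molar solubility. Then [Zn²⁺] = s and [OH⁻] = 2s.
Ksp = [Zn²⁺][OH⁻]^2 = s · (2s)^2 = 4s^3
Ksp = 4 × (2.2×10⁻⁶)^3 = 4.3×10⁻¹⁷

Ksp = 4.3×10⁻¹⁷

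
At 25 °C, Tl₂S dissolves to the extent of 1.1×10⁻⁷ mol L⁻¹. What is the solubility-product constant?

Tl₂S(s) ⇌ 2 Tl⁺(aq) + S²⁻(aq)
With molar solubility s: [Tl⁺] = 2s, [S²⁻] = s.
Ksp = [Tl⁺]^2[S²⁻] = (2s)^2 · s = 4s^3
Ksp = 4 × (1.1×10⁻⁷)^3 = 5.3×10⁻²¹

Ksp = 5.3×10⁻²¹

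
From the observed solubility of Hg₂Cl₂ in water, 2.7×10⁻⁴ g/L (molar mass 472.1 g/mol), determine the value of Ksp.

Convert to molarity: s = 2.7×10⁻⁴ / 472.1 = 5.719×10⁻⁷ mol/L
Hg₂Cl₂(s) ⇌ Hg₂²⁺(aq) + 2 Cl⁻(aq)
If s mol/L of Hg₂Cl₂ dissolves, [Hg₂²⁺] = s and [Cl⁻] = 2s.
Ksp = [Hg₂²⁺][Cl⁻]^2 = s · (2s)^2 = 4s^3
Ksp = 4 × (5.719×10⁻⁷)^3 = 7.5×10⁻¹⁹

Ksp = 7.5×10⁻¹⁹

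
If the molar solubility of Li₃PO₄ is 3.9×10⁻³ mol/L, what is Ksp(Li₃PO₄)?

Ksp = 6.2×10⁻⁹

Li₃PO₄(s) ⇌ 3 Li⁺(aq) + PO₄³⁻(aq)
If s mol/L of Li₃PO₄ dissolves, [Li⁺] = 3s and [PO₄³⁻] = s.
Ksp = [Li⁺]^3[PO₄³⁻] = (3s)^3 · s = 27s^4
Ksp = 27 × (3.9×10⁻³)^4 = 6.2×10⁻⁹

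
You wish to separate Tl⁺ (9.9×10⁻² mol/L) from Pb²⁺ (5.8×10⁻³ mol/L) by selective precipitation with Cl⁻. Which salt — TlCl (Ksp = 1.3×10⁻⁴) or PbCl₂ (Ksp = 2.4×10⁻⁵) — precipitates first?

The threshold for precipitation is Q = Ksp.
For TlCl: [Cl⁻] = (Ksp/[Tl⁺]) = 1.3×10⁻³ mol/L
For PbCl₂: [Cl⁻] = (Ksp/[Pb²⁺])^(1/2) = 6.4×10⁻² mol/L
Since TlCl needs less Cl⁻ to reach saturation, it precipitates first.

TlCl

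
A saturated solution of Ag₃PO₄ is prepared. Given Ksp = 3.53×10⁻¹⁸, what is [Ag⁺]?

Ag₃PO₄(s) ⇌ 3 Ag⁺(aq) + PO₄³⁻(aq)
Let s be the molar solubility. Then [Ag⁺] = 3s and [PO₄³⁻] = s.
Ksp = [Ag⁺]^3[PO₄³⁻] = (3s)^3 · s = 27s^4 = 3.53×10⁻¹⁸
s = 1.90×10⁻⁵ M
[Ag⁺] = 3s = 5.70×10⁻⁵ M

5.70×10⁻⁵ M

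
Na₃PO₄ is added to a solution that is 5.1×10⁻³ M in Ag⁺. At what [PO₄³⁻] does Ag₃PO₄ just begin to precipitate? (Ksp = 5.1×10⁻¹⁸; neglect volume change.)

3.8×10⁻¹¹ M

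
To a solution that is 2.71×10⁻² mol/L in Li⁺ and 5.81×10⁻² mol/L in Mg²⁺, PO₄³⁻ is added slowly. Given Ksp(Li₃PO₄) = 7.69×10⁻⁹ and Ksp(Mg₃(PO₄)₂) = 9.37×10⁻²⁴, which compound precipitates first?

Mg₃(PO₄)₂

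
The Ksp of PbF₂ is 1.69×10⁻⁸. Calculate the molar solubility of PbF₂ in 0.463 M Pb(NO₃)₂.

PbF₂(s) ⇌ Pb²⁺(aq) + 2 F⁻(aq)
Pb²⁺ is already present at 0.463 M. If s mol/L of PbF₂ dissolves, [F⁻] = 2s while [Pb²⁺] ≈ 0.463 M.
Ksp = [Pb²⁺][F⁻]^2 = (0.463)(2s)^2
(2s)^2 = 1.69×10⁻⁸ / (0.463) = 3.65×10⁻⁸
s = 9.55×10⁻⁵ M

9.55×10⁻⁵ M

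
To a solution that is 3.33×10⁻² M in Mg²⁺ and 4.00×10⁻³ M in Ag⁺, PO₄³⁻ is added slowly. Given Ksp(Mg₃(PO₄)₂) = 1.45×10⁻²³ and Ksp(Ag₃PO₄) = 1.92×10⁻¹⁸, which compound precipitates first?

Ag₃PO₄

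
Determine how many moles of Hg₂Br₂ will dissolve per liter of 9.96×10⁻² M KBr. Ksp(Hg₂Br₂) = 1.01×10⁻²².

Hg₂Br₂(s) ⇌ Hg₂²⁺(aq) + 2 Br⁻(aq)
With Br⁻ already at 9.96×10⁻² M and s small, take [Br⁻] ≈ 9.96×10⁻² M and [Hg₂²⁺] = s.
Ksp = [Hg₂²⁺][Br⁻]^2 = s(9.96×10⁻²)^2
s = 1.01×10⁻²² / (9.96×10⁻²)^2 = 1.02×10⁻²⁰
s = 1.02×10⁻²⁰ M

1.02×10⁻²⁰ M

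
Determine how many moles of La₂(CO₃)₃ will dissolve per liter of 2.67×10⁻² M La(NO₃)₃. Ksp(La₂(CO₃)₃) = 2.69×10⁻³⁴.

La₂(CO₃)₃(s) ⇌ 2 La³⁺(aq) + 3 CO₃²⁻(aq)
La³⁺ is already present at 2.67×10⁻² M. If s mol/L of La₂(CO₃)₃ dissolves, [CO₃²⁻] = 3s while [La³⁺] ≈ 2.67×10⁻² M.
Ksp = [La³⁺]^2[CO₃²⁻]^3 = (2.67×10⁻²)^2(3s)^3
(3s)^3 = 2.69×10⁻³⁴ / (2.67×10⁻²)^2 = 3.77×10⁻³¹
s = 2.41×10⁻¹¹ M

2.41×10⁻¹¹ M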